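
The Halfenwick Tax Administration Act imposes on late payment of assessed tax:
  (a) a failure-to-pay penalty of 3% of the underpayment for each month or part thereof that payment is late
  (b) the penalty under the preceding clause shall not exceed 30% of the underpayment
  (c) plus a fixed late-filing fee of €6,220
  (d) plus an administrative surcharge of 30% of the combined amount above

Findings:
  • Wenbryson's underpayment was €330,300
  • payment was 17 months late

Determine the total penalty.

€136,903

Accrued rate: 3% × 17 = 51%, capped at 30% → 30%
Failure-to-pay penalty: 30% of €330,300 = €99,090
Penalty before surcharge: €99,090 + €6,220 = €105,310
Administrative surcharge: 30% of €105,310 = €31,593
Total penalty: €105,310 + €31,593 = €136,903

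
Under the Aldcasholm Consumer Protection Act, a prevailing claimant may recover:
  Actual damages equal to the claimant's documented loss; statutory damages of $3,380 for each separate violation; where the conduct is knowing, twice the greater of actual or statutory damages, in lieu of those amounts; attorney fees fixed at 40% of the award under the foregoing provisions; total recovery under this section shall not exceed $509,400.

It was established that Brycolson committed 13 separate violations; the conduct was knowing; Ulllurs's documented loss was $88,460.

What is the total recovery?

Statutory damages: 13 × $3,380 = $43,940
Greater of actual damages ($88,460) or statutory damages ($43,940): $88,460
Doubled: 2 × $88,460 = $176,920
Attorney fees: 40% of $176,920 = $70,768
Total before cap: $176,920 + $70,768 = $247,688
Cap at $509,400: $247,688 is within the cap, no reduction.

$247,688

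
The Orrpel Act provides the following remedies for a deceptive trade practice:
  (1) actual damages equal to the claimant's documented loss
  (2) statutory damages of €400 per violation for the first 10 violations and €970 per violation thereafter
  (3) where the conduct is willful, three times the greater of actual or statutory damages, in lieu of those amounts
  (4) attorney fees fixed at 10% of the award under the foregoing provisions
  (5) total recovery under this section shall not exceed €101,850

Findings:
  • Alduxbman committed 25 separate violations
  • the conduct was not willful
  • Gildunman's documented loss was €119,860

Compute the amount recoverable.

First 10 violations: 10 × €400 = €4,000
Remaining violations: (25 − 10) × €970 = €14,550
Statutory damages: €4,000 + €14,550 = €18,550
Conduct not willful: the in-lieu enhancement does not apply.
Actual plus statutory damages: €119,860 + €18,550 = €138,410
Attorney fees: 10% of €138,410 = €13,841
Total before cap: €138,410 + €13,841 = €152,251
Cap at €101,850: €152,251 exceeds the cap → €101,850

Total recovery: €101,850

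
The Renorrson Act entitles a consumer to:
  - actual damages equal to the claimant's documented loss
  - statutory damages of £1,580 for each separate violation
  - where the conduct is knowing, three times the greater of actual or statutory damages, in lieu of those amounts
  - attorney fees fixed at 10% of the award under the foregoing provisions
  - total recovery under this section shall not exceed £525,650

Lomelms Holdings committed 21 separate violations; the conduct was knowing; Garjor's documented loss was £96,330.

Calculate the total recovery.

£317,889

Statutory damages: 21 × £1,580 = £33,180
Greater of actual damages (£96,330) or statutory damages (£33,180): £96,330
Trebled: 3 × £96,330 = £288,990
Attorney fees: 10% of £288,990 = £28,899
Total before cap: £288,990 + £28,899 = £317,889
Cap at £525,650: £317,889 is within the cap, no reduction.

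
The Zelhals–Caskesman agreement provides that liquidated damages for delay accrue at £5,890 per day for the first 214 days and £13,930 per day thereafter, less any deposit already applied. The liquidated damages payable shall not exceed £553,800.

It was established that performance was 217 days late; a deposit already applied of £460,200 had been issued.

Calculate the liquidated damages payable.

First 214 days: 214 × £5,890 = £1,260,460
Remaining days: (217 − 214) × £13,930 = £41,790
Accrued per-day damages: £1,260,460 + £41,790 = £1,302,250
Less deposit already applied: £1,302,250 − £460,200 = £842,050
Cap at £553,800: £842,050 exceeds the cap → £553,800

£553,800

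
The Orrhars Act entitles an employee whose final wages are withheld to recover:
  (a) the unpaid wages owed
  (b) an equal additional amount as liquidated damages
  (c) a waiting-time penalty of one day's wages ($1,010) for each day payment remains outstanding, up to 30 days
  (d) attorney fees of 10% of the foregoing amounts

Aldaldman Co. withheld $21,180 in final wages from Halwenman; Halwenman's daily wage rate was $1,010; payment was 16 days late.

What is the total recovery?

$64,372

Liquidated damages (equal amount): $21,180
Penalty days: min(16, 30) = 16
Waiting-time penalty: 16 × $1,010 = $16,160
Subtotal: $21,180 + $21,180 + $16,160 = $58,520
Attorney fees: 10% of $58,520 = $5,852
Total award: $58,520 + $5,852 = $64,372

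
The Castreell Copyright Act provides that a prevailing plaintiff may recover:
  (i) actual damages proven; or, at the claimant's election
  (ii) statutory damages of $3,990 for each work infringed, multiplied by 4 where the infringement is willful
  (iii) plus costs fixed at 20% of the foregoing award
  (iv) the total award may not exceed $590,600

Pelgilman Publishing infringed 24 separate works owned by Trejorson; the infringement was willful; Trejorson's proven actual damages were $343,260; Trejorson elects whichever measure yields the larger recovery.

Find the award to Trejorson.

Statutory damages: 24 × $3,990 = $95,760
Multiplied by 4: 4 × $95,760 = $383,040
Greater of actual damages ($343,260) or enhanced statutory damages ($383,040): $383,040
Costs: 20% of $383,040 = $76,608
Award plus costs: $383,040 + $76,608 = $459,648
Cap at $590,600: $459,648 is within the cap, no reduction.

$459,648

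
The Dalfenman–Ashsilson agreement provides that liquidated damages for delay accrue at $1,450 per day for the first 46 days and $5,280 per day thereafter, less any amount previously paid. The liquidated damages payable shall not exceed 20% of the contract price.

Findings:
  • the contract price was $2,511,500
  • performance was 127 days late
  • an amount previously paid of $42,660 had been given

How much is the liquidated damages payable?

$451,720

First 46 days: 46 × $1,450 = $66,700
Remaining days: (127 − 46) × $5,280 = $427,680
Accrued per-day damages: $66,700 + $427,680 = $494,380
Less amount previously paid: $494,380 − $42,660 = $451,720
Cap: 20% of $2,511,500 = $502,300
Cap at $502,300: $451,720 is within the cap, no reduction.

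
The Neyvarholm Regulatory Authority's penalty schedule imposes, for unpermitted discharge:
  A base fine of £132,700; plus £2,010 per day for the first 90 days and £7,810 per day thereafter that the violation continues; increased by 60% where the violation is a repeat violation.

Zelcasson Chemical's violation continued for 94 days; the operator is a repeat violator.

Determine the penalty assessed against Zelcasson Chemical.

First 90 days: 90 × £2,010 = £180,900
Remaining days: (94 − 90) × £7,810 = £31,240
Per-day component: £180,900 + £31,240 = £212,140
Base plus per-day: £132,700 + £212,140 = £344,840
Enhancement: 60% of £344,840 = £206,904
Enhanced fine: £344,840 + £206,904 = £551,744

£551,744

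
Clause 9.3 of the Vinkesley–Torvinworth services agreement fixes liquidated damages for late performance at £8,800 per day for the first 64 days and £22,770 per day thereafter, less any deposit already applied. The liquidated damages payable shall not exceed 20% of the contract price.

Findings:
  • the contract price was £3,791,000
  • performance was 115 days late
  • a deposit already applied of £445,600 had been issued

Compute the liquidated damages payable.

Liquidated damages: £758,200

First 64 days: 64 × £8,800 = £563,200
Remaining days: (115 − 64) × £22,770 = £1,161,270
Accrued per-day damages: £563,200 + £1,161,270 = £1,724,470
Less deposit already applied: £1,724,470 − £445,600 = £1,278,870
Cap: 20% of £3,791,000 = £758,200
Cap at £758,200: £1,278,870 exceeds the cap → £758,200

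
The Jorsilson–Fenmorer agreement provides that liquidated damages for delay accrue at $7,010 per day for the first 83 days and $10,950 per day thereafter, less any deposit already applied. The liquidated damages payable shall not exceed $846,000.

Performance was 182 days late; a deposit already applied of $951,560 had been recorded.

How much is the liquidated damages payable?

Liquidated damages: $714,320

First 83 days: 83 × $7,010 = $581,830
Remaining days: (182 − 83) × $10,950 = $1,084,050
Accrued per-day damages: $581,830 + $1,084,050 = $1,665,880
Less deposit already applied: $1,665,880 − $951,560 = $714,320
Cap at $846,000: $714,320 is within the cap, no reduction.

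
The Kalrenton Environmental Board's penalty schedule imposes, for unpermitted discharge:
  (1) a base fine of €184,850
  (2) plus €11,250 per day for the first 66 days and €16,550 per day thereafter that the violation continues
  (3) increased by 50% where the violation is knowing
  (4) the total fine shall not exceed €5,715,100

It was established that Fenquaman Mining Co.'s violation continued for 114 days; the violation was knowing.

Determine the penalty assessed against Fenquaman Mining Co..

€2,582,625

First 66 days: 66 × €11,250 = €742,500
Remaining days: (114 − 66) × €16,550 = €794,400
Per-day component: €742,500 + €794,400 = €1,536,900
Base plus per-day: €184,850 + €1,536,900 = €1,721,750
Enhancement: 50% of €1,721,750 = €860,875
Enhanced fine: €1,721,750 + €860,875 = €2,582,625
Cap at €5,715,100: €2,582,625 is within the cap, no reduction.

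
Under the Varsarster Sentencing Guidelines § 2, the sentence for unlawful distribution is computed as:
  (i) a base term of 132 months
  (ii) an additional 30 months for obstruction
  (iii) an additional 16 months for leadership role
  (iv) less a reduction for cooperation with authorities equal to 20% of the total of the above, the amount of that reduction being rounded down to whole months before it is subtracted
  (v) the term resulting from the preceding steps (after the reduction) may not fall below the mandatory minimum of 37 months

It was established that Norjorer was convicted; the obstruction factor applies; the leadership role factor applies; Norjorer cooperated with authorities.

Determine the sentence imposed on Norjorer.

143 months

Obstruction enhancement: +30 months
Leadership role enhancement: +16 months
Adjusted term: 132 months + 30 months + 16 months = 178 months
Cooperation with authorities reduction: 20% of 178 months = 35 months (rounded down)
After reduction: 178 − 35 = 143 months
Minimum 37 months: 143 months meets the minimum, no increase.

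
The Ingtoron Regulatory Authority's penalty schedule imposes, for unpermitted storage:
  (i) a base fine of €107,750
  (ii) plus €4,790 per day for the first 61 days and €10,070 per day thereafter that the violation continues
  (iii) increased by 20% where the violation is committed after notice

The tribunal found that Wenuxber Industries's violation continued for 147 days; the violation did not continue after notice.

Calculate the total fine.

€1,265,960

First 61 days: 61 × €4,790 = €292,190
Remaining days: (147 − 61) × €10,070 = €866,020
Per-day component: €292,190 + €866,020 = €1,158,210
Base plus per-day: €107,750 + €1,158,210 = €1,265,960
The violation did not continue after notice: no 20% increase.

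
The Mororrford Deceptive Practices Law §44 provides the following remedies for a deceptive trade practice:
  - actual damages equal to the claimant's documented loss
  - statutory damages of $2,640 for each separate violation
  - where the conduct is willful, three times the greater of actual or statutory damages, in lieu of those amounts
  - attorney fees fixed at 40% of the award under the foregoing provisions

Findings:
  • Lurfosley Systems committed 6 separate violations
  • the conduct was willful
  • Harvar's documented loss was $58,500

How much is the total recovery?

Statutory damages: 6 × $2,640 = $15,840
Greater of actual damages ($58,500) or statutory damages ($15,840): $58,500
Trebled: 3 × $58,500 = $175,500
Attorney fees: 40% of $175,500 = $70,200
Total recovery: $175,500 + $70,200 = $245,700

$245,700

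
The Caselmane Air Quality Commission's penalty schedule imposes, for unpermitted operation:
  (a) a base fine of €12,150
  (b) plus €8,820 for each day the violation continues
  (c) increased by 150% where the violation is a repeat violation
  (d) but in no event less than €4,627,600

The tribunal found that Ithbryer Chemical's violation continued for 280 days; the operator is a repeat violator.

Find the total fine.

Per-day component: 280 × €8,820 = €2,469,600
Base plus per-day: €12,150 + €2,469,600 = €2,481,750
Enhancement: 150% of €2,481,750 = €3,722,625
Enhanced fine: €2,481,750 + €3,722,625 = €6,204,375
Minimum €4,627,600: €6,204,375 meets the minimum, no increase.

€6,204,375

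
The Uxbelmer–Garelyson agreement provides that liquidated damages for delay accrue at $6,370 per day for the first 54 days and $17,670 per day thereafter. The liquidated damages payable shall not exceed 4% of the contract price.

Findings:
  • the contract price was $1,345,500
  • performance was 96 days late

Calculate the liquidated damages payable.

$53,820

First 54 days: 54 × $6,370 = $343,980
Remaining days: (96 − 54) × $17,670 = $742,140
Accrued per-day damages: $343,980 + $742,140 = $1,086,120
Cap: 4% of $1,345,500 = $53,820
Cap at $53,820: $1,086,120 exceeds the cap → $53,820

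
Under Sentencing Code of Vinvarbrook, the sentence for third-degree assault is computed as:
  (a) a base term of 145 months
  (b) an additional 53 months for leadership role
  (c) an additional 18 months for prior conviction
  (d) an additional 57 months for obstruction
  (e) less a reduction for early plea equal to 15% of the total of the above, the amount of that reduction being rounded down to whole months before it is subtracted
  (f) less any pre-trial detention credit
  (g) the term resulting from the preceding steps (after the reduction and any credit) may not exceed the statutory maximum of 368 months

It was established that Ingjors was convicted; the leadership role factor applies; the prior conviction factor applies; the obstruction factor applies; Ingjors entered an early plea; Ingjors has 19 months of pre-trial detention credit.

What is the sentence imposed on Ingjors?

Leadership role enhancement: +53 months
Prior conviction enhancement: +18 months
Obstruction enhancement: +57 months
Adjusted term: 145 months + 53 months + 18 months + 57 months = 273 months
Early plea reduction: 15% of 273 months = 40 months (rounded down)
After reduction: 273 − 40 = 233 months
Less pre-trial detention credit: 233 months − 19 months = 214 months
Cap at 368 months: 214 months is within the cap, no reduction.

Sentence: 214 months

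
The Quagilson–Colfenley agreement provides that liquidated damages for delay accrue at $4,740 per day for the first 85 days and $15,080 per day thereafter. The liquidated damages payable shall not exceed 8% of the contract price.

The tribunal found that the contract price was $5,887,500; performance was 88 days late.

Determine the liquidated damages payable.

First 85 days: 85 × $4,740 = $402,900
Remaining days: (88 − 85) × $15,080 = $45,240
Accrued per-day damages: $402,900 + $45,240 = $448,140
Cap: 8% of $5,887,500 = $471,000
Cap at $471,000: $448,140 is within the cap, no reduction.

$448,140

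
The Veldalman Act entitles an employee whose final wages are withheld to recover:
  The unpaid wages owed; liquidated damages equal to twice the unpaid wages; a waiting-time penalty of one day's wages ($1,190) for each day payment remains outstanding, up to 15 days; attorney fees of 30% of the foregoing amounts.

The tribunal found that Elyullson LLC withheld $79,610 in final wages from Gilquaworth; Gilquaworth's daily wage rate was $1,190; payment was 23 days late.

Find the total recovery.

Doubled: 2 × $79,610 = $159,220
Penalty days: min(23, 15) = 15
Waiting-time penalty: 15 × $1,190 = $17,850
Subtotal: $79,610 + $159,220 + $17,850 = $256,680
Attorney fees: 30% of $256,680 = $77,004
Total award: $256,680 + $77,004 = $333,684

$333,684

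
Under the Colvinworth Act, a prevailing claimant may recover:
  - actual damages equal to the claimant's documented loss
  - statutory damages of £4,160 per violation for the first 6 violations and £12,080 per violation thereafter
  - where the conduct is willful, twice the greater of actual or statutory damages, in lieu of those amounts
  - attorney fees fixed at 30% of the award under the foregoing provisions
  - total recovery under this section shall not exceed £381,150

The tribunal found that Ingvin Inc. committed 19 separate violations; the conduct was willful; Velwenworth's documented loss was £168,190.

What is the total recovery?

£381,150

First 6 violations: 6 × £4,160 = £24,960
Remaining violations: (19 − 6) × £12,080 = £157,040
Statutory damages: £24,960 + £157,040 = £182,000
Greater of actual damages (£168,190) or statutory damages (£182,000): £182,000
Doubled: 2 × £182,000 = £364,000
Attorney fees: 30% of £364,000 = £109,200
Total before cap: £364,000 + £109,200 = £473,200
Cap at £381,150: £473,200 exceeds the cap → £381,150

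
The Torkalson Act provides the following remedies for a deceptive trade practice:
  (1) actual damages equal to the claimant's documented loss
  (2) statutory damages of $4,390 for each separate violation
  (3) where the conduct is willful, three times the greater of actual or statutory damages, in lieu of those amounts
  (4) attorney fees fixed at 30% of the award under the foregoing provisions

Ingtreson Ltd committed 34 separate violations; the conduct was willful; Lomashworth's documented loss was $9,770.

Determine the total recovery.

Statutory damages: 34 × $4,390 = $149,260
Greater of actual damages ($9,770) or statutory damages ($149,260): $149,260
Trebled: 3 × $149,260 = $447,780
Attorney fees: 30% of $447,780 = $134,334
Total recovery: $447,780 + $134,334 = $582,114

$582,114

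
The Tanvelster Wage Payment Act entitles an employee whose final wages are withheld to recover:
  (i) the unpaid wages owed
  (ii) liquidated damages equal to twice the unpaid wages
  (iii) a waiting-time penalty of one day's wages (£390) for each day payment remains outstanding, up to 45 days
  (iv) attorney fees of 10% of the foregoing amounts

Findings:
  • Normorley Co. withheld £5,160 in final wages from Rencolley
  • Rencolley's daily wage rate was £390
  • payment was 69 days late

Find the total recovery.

£36,333

Doubled: 2 × £5,160 = £10,320
Penalty days: min(69, 45) = 45
Waiting-time penalty: 45 × £390 = £17,550
Subtotal: £5,160 + £10,320 + £17,550 = £33,030
Attorney fees: 10% of £33,030 = £3,303
Total award: £33,030 + £3,303 = £36,333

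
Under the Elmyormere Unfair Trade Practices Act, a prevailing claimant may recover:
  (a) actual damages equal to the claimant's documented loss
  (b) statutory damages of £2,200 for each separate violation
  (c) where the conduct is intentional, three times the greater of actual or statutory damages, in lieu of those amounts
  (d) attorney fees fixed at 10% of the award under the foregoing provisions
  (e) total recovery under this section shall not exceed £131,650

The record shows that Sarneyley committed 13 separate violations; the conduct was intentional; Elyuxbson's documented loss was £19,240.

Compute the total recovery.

£94,380

Statutory damages: 13 × £2,200 = £28,600
Greater of actual damages (£19,240) or statutory damages (£28,600): £28,600
Trebled: 3 × £28,600 = £85,800
Attorney fees: 10% of £85,800 = £8,580
Total before cap: £85,800 + £8,580 = £94,380
Cap at £131,650: £94,380 is within the cap, no reduction.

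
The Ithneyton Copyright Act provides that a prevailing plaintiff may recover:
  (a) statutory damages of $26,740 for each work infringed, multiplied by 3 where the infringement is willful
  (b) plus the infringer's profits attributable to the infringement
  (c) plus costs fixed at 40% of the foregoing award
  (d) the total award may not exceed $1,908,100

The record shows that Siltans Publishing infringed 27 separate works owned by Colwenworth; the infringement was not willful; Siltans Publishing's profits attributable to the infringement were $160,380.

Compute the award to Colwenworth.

Statutory damages: 27 × $26,740 = $721,980
Infringement not willful: no ×3 enhancement.
Combined award: $721,980 + $160,380 = $882,360
Costs: 40% of $882,360 = $352,944
Award plus costs: $882,360 + $352,944 = $1,235,304
Cap at $1,908,100: $1,235,304 is within the cap, no reduction.

$1,235,304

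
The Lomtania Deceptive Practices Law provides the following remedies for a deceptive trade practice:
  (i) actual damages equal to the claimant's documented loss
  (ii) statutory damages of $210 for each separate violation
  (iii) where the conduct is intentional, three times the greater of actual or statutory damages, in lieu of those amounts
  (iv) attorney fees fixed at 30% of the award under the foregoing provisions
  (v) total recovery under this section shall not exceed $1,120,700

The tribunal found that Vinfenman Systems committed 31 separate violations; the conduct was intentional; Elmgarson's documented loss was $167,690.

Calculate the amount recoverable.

Total recovery: $653,991

Statutory damages: 31 × $210 = $6,510
Greater of actual damages ($167,690) or statutory damages ($6,510): $167,690
Trebled: 3 × $167,690 = $503,070
Attorney fees: 30% of $503,070 = $150,921
Total before cap: $503,070 + $150,921 = $653,991
Cap at $1,120,700: $653,991 is within the cap, no reduction.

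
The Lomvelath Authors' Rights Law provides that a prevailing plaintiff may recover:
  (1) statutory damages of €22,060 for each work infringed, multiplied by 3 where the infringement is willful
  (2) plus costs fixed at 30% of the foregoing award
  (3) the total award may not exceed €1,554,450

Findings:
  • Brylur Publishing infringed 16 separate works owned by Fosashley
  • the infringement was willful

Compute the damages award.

€1,376,544

Statutory damages: 16 × €22,060 = €352,960
Trebled: 3 × €352,960 = €1,058,880
Costs: 30% of €1,058,880 = €317,664
Award plus costs: €1,058,880 + €317,664 = €1,376,544
Cap at €1,554,450: €1,376,544 is within the cap, no reduction.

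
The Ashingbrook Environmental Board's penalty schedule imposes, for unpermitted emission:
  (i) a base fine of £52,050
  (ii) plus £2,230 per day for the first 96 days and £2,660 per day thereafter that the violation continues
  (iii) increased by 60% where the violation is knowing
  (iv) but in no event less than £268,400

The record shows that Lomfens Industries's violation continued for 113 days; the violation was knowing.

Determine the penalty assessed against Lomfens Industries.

£498,160

First 96 days: 96 × £2,230 = £214,080
Remaining days: (113 − 96) × £2,660 = £45,220
Per-day component: £214,080 + £45,220 = £259,300
Base plus per-day: £52,050 + £259,300 = £311,350
Enhancement: 60% of £311,350 = £186,810
Enhanced fine: £311,350 + £186,810 = £498,160
Minimum £268,400: £498,160 meets the minimum, no increase.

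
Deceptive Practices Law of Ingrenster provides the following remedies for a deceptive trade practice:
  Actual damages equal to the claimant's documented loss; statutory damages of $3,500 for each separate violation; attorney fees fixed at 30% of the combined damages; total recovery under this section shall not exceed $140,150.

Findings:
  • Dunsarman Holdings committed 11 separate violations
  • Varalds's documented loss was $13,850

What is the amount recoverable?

Statutory damages: 11 × $3,500 = $38,500
Combined damages: $13,850 + $38,500 = $52,350
Attorney fees: 30% of $52,350 = $15,705
Total before cap: $52,350 + $15,705 = $68,055
Cap at $140,150: $68,055 is within the cap, no reduction.

$68,055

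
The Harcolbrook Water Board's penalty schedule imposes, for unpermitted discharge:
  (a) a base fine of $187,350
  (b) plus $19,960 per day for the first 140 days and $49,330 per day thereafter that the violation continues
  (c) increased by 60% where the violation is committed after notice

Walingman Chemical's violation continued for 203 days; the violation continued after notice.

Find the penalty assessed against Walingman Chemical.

Civil penalty: $9,743,264

First 140 days: 140 × $19,960 = $2,794,400
Remaining days: (203 − 140) × $49,330 = $3,107,790
Per-day component: $2,794,400 + $3,107,790 = $5,902,190
Base plus per-day: $187,350 + $5,902,190 = $6,089,540
Enhancement: 60% of $6,089,540 = $3,653,724
Enhanced fine: $6,089,540 + $3,653,724 = $9,743,264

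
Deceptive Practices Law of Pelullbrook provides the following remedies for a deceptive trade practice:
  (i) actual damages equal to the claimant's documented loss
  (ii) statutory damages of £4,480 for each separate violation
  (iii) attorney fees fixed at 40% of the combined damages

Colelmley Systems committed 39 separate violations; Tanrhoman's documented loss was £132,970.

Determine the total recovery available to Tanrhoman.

Statutory damages: 39 × £4,480 = £174,720
Combined damages: £132,970 + £174,720 = £307,690
Attorney fees: 40% of £307,690 = £123,076
Total recovery: £307,690 + £123,076 = £430,766

£430,766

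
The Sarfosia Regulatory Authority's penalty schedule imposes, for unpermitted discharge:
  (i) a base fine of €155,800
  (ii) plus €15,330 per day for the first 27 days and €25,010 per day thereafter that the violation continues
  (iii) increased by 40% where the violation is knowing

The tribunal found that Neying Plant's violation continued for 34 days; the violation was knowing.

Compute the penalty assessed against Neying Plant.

Civil penalty: €1,042,692

First 27 days: 27 × €15,330 = €413,910
Remaining days: (34 − 27) × €25,010 = €175,070
Per-day component: €413,910 + €175,070 = €588,980
Base plus per-day: €155,800 + €588,980 = €744,780
Enhancement: 40% of €744,780 = €297,912
Enhanced fine: €744,780 + €297,912 = €1,042,692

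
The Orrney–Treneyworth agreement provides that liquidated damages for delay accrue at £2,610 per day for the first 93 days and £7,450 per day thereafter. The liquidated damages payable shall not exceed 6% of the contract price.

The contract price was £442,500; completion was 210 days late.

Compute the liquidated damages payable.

£26,550

First 93 days: 93 × £2,610 = £242,730
Remaining days: (210 − 93) × £7,450 = £871,650
Accrued per-day damages: £242,730 + £871,650 = £1,114,380
Cap: 6% of £442,500 = £26,550
Cap at £26,550: £1,114,380 exceeds the cap → £26,550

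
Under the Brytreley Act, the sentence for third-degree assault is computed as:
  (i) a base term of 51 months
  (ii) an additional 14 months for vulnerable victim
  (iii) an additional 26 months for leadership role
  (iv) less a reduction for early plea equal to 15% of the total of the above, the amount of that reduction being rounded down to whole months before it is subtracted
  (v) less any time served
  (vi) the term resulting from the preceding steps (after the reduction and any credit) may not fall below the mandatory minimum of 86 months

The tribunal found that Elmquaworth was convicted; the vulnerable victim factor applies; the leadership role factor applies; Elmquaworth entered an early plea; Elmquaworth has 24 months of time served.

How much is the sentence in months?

86 months

Vulnerable victim enhancement: +14 months
Leadership role enhancement: +26 months
Adjusted term: 51 months + 14 months + 26 months = 91 months
Early plea reduction: 15% of 91 months = 13 months (rounded down)
After reduction: 91 − 13 = 78 months
Less time served: 78 months − 24 months = 54 months
Minimum 86 months: 54 months is below the minimum → 86 months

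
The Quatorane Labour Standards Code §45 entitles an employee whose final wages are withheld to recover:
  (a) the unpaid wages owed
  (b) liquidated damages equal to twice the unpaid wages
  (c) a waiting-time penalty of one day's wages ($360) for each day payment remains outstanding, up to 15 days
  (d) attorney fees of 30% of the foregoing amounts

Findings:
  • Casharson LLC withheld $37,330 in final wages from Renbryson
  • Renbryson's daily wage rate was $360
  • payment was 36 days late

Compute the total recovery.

Total award: $152,607

Doubled: 2 × $37,330 = $74,660
Penalty days: min(36, 15) = 15
Waiting-time penalty: 15 × $360 = $5,400
Subtotal: $37,330 + $74,660 + $5,400 = $117,390
Attorney fees: 30% of $117,390 = $35,217
Total award: $117,390 + $35,217 = $152,607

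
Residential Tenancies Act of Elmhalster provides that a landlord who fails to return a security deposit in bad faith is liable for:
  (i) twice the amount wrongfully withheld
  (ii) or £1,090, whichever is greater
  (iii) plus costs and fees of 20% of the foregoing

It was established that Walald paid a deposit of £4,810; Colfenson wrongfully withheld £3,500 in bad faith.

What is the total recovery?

Doubled: 2 × £3,500 = £7,000
Minimum £1,090: £7,000 meets the minimum, no increase.
Costs and fees: 20% of £7,000 = £1,400
Total recovery: £7,000 + £1,400 = £8,400

Recovery: £8,400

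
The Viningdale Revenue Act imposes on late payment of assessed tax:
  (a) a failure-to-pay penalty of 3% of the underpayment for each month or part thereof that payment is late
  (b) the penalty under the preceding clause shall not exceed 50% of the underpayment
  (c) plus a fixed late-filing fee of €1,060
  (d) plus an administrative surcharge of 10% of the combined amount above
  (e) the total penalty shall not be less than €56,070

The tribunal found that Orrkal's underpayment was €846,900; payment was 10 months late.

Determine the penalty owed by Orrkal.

€280,643

Accrued rate: 3% × 10 = 30%, capped at 50% → 30%
Failure-to-pay penalty: 30% of €846,900 = €254,070
Penalty before surcharge: €254,070 + €1,060 = €255,130
Administrative surcharge: 10% of €255,130 = €25,513
Total penalty: €255,130 + €25,513 = €280,643
Minimum €56,070: €280,643 meets the minimum, no increase.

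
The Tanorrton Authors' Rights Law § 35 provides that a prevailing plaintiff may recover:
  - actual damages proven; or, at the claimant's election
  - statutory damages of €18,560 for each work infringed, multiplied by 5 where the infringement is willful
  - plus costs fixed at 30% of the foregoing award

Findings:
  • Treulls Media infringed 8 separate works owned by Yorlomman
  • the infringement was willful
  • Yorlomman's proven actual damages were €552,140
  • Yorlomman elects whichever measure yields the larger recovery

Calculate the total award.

€965,120

Statutory damages: 8 × €18,560 = €148,480
Multiplied by 5: 5 × €148,480 = €742,400
Greater of actual damages (€552,140) or enhanced statutory damages (€742,400): €742,400
Costs: 30% of €742,400 = €222,720
Award plus costs: €742,400 + €222,720 = €965,120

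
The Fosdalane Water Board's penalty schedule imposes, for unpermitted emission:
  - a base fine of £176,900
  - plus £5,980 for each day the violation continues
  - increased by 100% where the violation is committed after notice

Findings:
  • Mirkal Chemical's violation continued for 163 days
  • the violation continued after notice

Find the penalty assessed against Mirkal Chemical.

£2,303,280

Per-day component: 163 × £5,980 = £974,740
Base plus per-day: £176,900 + £974,740 = £1,151,640
Enhancement: 100% of £1,151,640 = £1,151,640
Enhanced fine: £1,151,640 + £1,151,640 = £2,303,280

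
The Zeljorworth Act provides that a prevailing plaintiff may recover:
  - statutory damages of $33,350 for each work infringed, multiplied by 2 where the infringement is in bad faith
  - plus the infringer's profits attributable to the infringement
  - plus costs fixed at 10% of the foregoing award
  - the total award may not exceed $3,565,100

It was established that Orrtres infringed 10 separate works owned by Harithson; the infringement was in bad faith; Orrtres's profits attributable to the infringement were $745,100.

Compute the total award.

Statutory damages: 10 × $33,350 = $333,500
Doubled: 2 × $333,500 = $667,000
Combined award: $667,000 + $745,100 = $1,412,100
Costs: 10% of $1,412,100 = $141,210
Award plus costs: $1,412,100 + $141,210 = $1,553,310
Cap at $3,565,100: $1,553,310 is within the cap, no reduction.

$1,553,310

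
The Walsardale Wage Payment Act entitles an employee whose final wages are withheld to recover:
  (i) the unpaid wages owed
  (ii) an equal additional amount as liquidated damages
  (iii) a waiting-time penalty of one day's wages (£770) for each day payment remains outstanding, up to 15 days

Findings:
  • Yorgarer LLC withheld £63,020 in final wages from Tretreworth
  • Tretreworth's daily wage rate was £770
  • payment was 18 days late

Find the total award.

Liquidated damages (equal amount): £63,020
Penalty days: min(18, 15) = 15
Waiting-time penalty: 15 × £770 = £11,550
Total award: £63,020 + £63,020 + £11,550 = £137,590

Total award: £137,590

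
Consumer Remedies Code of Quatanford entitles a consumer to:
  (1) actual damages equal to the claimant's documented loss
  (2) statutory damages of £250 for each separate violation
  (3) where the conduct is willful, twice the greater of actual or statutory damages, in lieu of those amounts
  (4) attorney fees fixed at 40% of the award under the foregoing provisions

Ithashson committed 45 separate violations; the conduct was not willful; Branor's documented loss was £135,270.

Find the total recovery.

£205,128

Statutory damages: 45 × £250 = £11,250
Conduct not willful: the in-lieu enhancement does not apply.
Actual plus statutory damages: £135,270 + £11,250 = £146,520
Attorney fees: 40% of £146,520 = £58,608
Total recovery: £146,520 + £58,608 = £205,128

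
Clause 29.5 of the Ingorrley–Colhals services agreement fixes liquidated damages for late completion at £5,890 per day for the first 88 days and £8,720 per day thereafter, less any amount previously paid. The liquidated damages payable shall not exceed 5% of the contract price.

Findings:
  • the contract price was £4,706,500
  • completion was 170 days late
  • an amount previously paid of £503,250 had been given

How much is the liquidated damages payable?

Liquidated damages: £235,325

First 88 days: 88 × £5,890 = £518,320
Remaining days: (170 − 88) × £8,720 = £715,040
Accrued per-day damages: £518,320 + £715,040 = £1,233,360
Less amount previously paid: £1,233,360 − £503,250 = £730,110
Cap: 5% of £4,706,500 = £235,325
Cap at £235,325: £730,110 exceeds the cap → £235,325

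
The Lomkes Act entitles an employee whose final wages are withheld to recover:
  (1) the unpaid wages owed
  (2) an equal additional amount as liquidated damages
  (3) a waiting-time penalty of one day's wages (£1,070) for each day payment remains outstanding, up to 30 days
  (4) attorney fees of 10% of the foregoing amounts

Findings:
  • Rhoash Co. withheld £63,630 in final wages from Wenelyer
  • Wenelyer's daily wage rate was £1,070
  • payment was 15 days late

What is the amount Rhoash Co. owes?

Liquidated damages (equal amount): £63,630
Penalty days: min(15, 30) = 15
Waiting-time penalty: 15 × £1,070 = £16,050
Subtotal: £63,630 + £63,630 + £16,050 = £143,310
Attorney fees: 10% of £143,310 = £14,331
Total award: £143,310 + £14,331 = £157,641

£157,641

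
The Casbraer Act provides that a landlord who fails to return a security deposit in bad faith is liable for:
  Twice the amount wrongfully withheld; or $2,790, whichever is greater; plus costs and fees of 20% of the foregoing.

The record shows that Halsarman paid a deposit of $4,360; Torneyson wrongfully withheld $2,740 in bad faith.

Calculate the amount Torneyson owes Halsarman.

Doubled: 2 × $2,740 = $5,480
Minimum $2,790: $5,480 meets the minimum, no increase.
Costs and fees: 20% of $5,480 = $1,096
Total recovery: $5,480 + $1,096 = $6,576

$6,576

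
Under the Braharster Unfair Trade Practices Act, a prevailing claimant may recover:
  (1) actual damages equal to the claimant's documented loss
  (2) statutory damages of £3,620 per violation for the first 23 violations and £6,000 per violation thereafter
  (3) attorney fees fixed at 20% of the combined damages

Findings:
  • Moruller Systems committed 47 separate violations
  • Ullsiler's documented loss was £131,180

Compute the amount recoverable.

£430,128

First 23 violations: 23 × £3,620 = £83,260
Remaining violations: (47 − 23) × £6,000 = £144,000
Statutory damages: £83,260 + £144,000 = £227,260
Combined damages: £131,180 + £227,260 = £358,440
Attorney fees: 20% of £358,440 = £71,688
Total recovery: £358,440 + £71,688 = £430,128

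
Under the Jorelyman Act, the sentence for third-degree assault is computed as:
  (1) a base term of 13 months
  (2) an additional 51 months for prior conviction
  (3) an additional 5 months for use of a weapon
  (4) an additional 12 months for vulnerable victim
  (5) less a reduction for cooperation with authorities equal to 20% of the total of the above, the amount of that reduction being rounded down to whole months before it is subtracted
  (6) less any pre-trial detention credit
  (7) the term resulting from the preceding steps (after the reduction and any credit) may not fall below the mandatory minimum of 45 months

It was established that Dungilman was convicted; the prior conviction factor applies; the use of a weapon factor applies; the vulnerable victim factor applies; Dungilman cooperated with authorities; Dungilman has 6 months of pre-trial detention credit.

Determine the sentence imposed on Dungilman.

59 months

Prior conviction enhancement: +51 months
Use of a weapon enhancement: +5 months
Vulnerable victim enhancement: +12 months
Adjusted term: 13 months + 51 months + 5 months + 12 months = 81 months
Cooperation with authorities reduction: 20% of 81 months = 16 months (rounded down)
After reduction: 81 − 16 = 65 months
Less pre-trial detention credit: 65 months − 6 months = 59 months
Minimum 45 months: 59 months meets the minimum, no increase.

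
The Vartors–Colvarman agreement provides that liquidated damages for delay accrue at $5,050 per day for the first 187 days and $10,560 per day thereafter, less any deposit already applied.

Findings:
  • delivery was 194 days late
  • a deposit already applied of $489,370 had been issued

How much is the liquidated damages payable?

$528,900

First 187 days: 187 × $5,050 = $944,350
Remaining days: (194 − 187) × $10,560 = $73,920
Accrued per-day damages: $944,350 + $73,920 = $1,018,270
Less deposit already applied: $1,018,270 − $489,370 = $528,900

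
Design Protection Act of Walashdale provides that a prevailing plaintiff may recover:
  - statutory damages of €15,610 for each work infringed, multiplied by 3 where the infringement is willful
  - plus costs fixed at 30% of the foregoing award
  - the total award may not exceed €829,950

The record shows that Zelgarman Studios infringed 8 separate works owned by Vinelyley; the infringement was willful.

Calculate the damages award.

Statutory damages: 8 × €15,610 = €124,880
Trebled: 3 × €124,880 = €374,640
Costs: 30% of €374,640 = €112,392
Award plus costs: €374,640 + €112,392 = €487,032
Cap at €829,950: €487,032 is within the cap, no reduction.

€487,032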